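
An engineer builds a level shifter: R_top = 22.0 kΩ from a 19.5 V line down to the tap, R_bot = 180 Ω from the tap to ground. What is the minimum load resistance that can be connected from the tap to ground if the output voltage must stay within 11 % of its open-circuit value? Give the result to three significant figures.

R_L(min) ≈ 1.44 kΩ

Output resistance R_th = R_top‖R_bot = (22000 × 180)/22180 = 178.5 Ω.
The fractional drop is R_th/(R_th + R_L); requiring this ≤ 0.110 gives R_L ≥ R_th(1/0.110 − 1) = 178.5 × 8.091 = 1.44 kΩ.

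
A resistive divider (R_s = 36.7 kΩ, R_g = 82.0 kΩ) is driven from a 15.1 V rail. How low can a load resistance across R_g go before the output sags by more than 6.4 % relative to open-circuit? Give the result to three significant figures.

Output resistance R_th = R_s‖R_g = (36.7 × 82.0)/118.7 = 25.35 kΩ.
The fractional drop is R_th/(R_th + R_L); requiring this ≤ 0.0640 gives R_L ≥ R_th(1/0.0640 − 1) = 25.35 × 14.62 = 371 kΩ.

R_L(min) ≈ 371 kΩ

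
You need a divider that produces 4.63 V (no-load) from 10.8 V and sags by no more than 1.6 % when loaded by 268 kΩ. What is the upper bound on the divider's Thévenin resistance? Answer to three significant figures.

R_th ≤ 4.36 kΩ

Loading drop = R_th/(R_th + R_L) ≤ 0.0160, so R_th ≤ R_L · ε/(1−ε) = 268 kΩ × 0.0160/0.9840 = 4.36 kΩ.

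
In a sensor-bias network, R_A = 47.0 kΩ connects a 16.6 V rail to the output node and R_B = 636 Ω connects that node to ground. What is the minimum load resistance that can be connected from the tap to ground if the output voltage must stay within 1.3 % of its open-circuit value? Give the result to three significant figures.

Output resistance R_th = R_A‖R_B = (47000 × 636)/47640 = 627.5 Ω.
The fractional drop is R_th/(R_th + R_L); requiring this ≤ 0.0130 gives R_L ≥ R_th(1/0.0130 − 1) = 627.5 × 75.92 = 47.6 kΩ.

R_L(min) ≈ 47.6 kΩ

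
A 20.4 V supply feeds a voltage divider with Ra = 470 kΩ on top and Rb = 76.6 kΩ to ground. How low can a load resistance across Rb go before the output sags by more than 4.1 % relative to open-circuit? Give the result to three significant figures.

Output resistance R_th = Ra‖Rb = (470 × 76.6)/546.6 = 65.87 kΩ.
The fractional drop is R_th/(R_th + R_L); requiring this ≤ 0.0410 gives R_L ≥ R_th(1/0.0410 − 1) = 65.87 × 23.39 = 1.54 MΩ.

R_L(min) ≈ 1.54 MΩ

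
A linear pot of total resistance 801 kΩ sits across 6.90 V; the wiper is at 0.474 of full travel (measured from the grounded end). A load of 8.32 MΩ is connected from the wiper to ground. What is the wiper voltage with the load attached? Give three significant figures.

The wiper splits the pot into (1−α)R = 421.3 kΩ above and αR = 379.7 kΩ below.
Lower section ‖ load = 363.1 kΩ.
V_wiper = 6.90 × 363.1/(421.3 + 363.1) = 3.19 V.

V ≈ 3.19 V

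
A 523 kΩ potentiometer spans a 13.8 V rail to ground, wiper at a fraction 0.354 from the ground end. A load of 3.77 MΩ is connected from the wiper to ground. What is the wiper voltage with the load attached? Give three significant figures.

The wiper splits the pot into (1−α)R = 337.9 kΩ above and αR = 185.1 kΩ below.
Lower section ‖ load = 176.5 kΩ.
V_wiper = 13.8 × 176.5/(337.9 + 176.5) = 4.73 V.

V ≈ 4.73 V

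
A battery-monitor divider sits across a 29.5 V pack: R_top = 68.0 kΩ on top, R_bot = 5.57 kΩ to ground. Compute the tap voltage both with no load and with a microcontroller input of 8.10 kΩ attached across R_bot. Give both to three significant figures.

Open-circuit: V = 29.5 × 5.57/(68.0 + 5.57) = 2.23 V.
With the load, R_bot becomes R_bot‖R_L = 3.300 kΩ, so V = 29.5 × 3.300/71.30 = 1.37 V.

Unloaded: 2.23 V; loaded: 1.37 V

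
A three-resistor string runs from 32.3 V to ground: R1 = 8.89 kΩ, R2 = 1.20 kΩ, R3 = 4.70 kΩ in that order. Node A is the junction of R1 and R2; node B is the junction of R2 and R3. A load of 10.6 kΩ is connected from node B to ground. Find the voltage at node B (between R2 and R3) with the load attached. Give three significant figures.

At node B, R3 is in parallel with the load: R3‖R_L = 3.256 kΩ.
Below node A the resistance is R2 + (R3‖R_L) = 4.456 kΩ, so V_A = 32.3 × 4.456/13.35 = 10.78 V.
Then V_B = V_A × (R3‖R_L)/(R2 + R3‖R_L) = 10.78 × 3.256/4.456 = 7.88 V.

V ≈ 7.88 V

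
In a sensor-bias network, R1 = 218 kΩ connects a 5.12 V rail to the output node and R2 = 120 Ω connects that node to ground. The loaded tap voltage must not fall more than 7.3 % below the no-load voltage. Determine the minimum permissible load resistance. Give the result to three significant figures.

R_L(min) ≈ 1.52 kΩ

Output resistance R_th = R1‖R2 = (218000 × 120)/218100 = 119.9 Ω.
The fractional drop is R_th/(R_th + R_L); requiring this ≤ 0.0730 gives R_L ≥ R_th(1/0.0730 − 1) = 119.9 × 12.70 = 1.52 kΩ.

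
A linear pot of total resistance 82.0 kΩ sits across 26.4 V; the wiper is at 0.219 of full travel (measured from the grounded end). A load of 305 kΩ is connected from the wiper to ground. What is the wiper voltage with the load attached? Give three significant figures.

V ≈ 5.53 V

The wiper splits the pot into (1−α)R = 64.04 kΩ above and αR = 17.96 kΩ below.
Lower section ‖ load = 16.96 kΩ.
V_wiper = 26.4 × 16.96/(64.04 + 16.96) = 5.53 V.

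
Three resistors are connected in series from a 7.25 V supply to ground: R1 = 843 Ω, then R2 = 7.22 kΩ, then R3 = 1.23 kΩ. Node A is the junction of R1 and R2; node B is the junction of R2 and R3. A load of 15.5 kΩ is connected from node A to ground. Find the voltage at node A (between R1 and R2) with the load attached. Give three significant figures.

Below node A the series string R2+R3 = 8450 Ω sits in parallel with the 15500 Ω load: 5469 Ω.
V_A = 7.25 × 5469/(843 + 5469) = 6.28 V.

V ≈ 6.28 V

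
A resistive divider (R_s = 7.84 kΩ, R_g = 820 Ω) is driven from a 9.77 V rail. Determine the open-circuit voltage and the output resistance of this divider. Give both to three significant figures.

V_th = 0.925 V, R_th = 742 Ω

V_th is the open-circuit tap voltage: 9.77 × 820/(7840 + 820) = 0.925 V.
With the supply zeroed, R_s and R_g appear in parallel from the tap: R_th = R_s‖R_g = (7840 × 820)/8660 = 742 Ω.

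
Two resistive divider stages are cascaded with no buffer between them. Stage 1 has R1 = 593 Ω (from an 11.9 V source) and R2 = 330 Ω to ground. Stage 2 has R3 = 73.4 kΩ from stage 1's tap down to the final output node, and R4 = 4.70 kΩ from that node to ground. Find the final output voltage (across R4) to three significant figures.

Stage 2 presents R3+R4 = 78100 Ω as a load on stage 1's tap.
Stage 1's lower leg becomes R2‖(R3+R4) = 328.6 Ω, so V_mid = 11.9 × 328.6/921.6 = 4.243 V.
Stage 2 is itself unloaded: V_out = V_mid × R4/(R3+R4) = 4.243 × 4700/78100 = 0.255 V.

V_out ≈ 0.255 V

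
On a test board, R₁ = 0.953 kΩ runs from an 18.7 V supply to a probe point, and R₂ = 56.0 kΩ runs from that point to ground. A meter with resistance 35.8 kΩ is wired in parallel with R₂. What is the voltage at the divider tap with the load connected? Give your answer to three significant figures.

V_out ≈ 17.9 V

The load sits in parallel with R₂: R₂‖R_L = (56000 × 35800) / (56000 + 35800) = 21840 Ω.
V_out = 18.7 × 21840 / (953 + 21840) = 18.7 × 21840/22790 = 17.9 V.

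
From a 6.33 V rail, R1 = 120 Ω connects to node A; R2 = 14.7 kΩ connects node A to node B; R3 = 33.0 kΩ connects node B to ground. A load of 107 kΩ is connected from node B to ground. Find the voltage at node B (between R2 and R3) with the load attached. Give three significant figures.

At node B, R3 is in parallel with the load: R3‖R_L = 25220 Ω.
Below node A the resistance is R2 + (R3‖R_L) = 39920 Ω, so V_A = 6.33 × 39920/40040 = 6.311 V.
Then V_B = V_A × (R3‖R_L)/(R2 + R3‖R_L) = 6.311 × 25220/39920 = 3.99 V.

V ≈ 3.99 V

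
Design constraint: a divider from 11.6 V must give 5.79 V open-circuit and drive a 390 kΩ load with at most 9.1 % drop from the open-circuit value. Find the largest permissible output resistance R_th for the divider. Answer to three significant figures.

R_th ≤ 39.0 kΩ

Loading drop = R_th/(R_th + R_L) ≤ 0.0910, so R_th ≤ R_L · ε/(1−ε) = 390 kΩ × 0.0910/0.9090 = 39.0 kΩ.
(Any R1, R2 with R2/(R1+R2) = 0.499 and R1‖R2 ≤ 39.0 kΩ will meet the spec.)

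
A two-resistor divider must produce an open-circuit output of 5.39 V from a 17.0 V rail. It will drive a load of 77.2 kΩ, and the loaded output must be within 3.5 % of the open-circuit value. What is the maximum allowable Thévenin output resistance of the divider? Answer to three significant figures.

Loading drop = R_th/(R_th + R_L) ≤ 0.0350, so R_th ≤ R_L · ε/(1−ε) = 77.2 kΩ × 0.0350/0.9650 = 2.80 kΩ.

R_th ≤ 2.80 kΩ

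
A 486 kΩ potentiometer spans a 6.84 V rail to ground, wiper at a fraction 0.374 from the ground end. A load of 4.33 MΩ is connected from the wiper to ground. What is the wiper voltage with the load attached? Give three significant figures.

V ≈ 2.49 V

The wiper splits the pot into (1−α)R = 304.2 kΩ above and αR = 181.8 kΩ below.
Lower section ‖ load = 174.4 kΩ.
V_wiper = 6.84 × 174.4/(304.2 + 174.4) = 2.49 V.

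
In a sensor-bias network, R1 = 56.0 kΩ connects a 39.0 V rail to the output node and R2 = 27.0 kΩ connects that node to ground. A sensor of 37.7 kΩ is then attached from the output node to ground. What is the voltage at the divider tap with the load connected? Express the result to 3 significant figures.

The load sits in parallel with R2: R2‖R_L = (27.0 × 37.7) / (27.0 + 37.7) = 15.73 kΩ.
V_out = 39.0 × 15.73 / (56.0 + 15.73) = 39.0 × 15.73/71.73 = 8.55 V.

V_out ≈ 8.55 V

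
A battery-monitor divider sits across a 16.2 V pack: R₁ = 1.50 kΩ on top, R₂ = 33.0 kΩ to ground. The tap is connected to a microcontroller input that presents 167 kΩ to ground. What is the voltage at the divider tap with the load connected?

The load sits in parallel with R₂: R₂‖R_L = (33.0 × 167) / (33.0 + 167) = 27.55 kΩ.
V_out = 16.2 × 27.55 / (1.50 + 27.55) = 16.2 × 27.55/29.05 = 15.4 V.

V_out ≈ 15.4 V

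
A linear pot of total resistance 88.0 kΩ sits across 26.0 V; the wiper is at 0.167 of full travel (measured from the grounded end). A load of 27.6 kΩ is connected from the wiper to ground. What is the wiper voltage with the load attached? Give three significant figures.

The wiper splits the pot into (1−α)R = 73.30 kΩ above and αR = 14.70 kΩ below.
Lower section ‖ load = 9.590 kΩ.
V_wiper = 26.0 × 9.590/(73.30 + 9.590) = 3.01 V.

V ≈ 3.01 V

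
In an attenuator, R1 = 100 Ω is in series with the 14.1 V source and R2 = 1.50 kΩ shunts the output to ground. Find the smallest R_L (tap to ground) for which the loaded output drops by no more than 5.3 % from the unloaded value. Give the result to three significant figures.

Output resistance R_th = R1‖R2 = (100 × 1500)/1600 = 93.75 Ω.
The fractional drop is R_th/(R_th + R_L); requiring this ≤ 0.0530 gives R_L ≥ R_th(1/0.0530 − 1) = 93.75 × 17.87 = 1.68 kΩ.

R_L(min) ≈ 1.68 kΩ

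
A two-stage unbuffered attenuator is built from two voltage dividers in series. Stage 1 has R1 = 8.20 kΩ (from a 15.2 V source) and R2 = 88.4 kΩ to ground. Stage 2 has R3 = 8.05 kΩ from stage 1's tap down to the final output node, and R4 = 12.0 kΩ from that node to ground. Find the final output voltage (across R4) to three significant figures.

Stage 2 presents R3+R4 = 20.05 kΩ as a load on stage 1's tap.
Stage 1's lower leg becomes R2‖(R3+R4) = 16.34 kΩ, so V_mid = 15.2 × 16.34/24.54 = 10.12 V.
Stage 2 is itself unloaded: V_out = V_mid × R4/(R3+R4) = 10.12 × 12.0/20.05 = 6.06 V.

V_out ≈ 6.06 V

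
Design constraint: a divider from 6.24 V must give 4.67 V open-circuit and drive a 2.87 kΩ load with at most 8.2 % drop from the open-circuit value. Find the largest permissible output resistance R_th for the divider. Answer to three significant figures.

Loading drop = R_th/(R_th + R_L) ≤ 0.0820, so R_th ≤ R_L · ε/(1−ε) = 2.87 kΩ × 0.0820/0.9180 = 256 Ω.
(Any R1, R2 with R2/(R1+R2) = 0.748 and R1‖R2 ≤ 256 Ω will meet the spec.)

R_th ≤ 256 Ω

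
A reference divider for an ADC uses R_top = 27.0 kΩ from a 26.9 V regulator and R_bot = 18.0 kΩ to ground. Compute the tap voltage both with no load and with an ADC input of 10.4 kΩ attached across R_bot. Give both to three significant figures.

Unloaded: 10.8 V; loaded: 5.28 V

Open-circuit: V = 26.9 × 18.0/(27.0 + 18.0) = 10.8 V.
With the load, R_bot becomes R_bot‖R_L = 6.592 kΩ, so V = 26.9 × 6.592/33.59 = 5.28 V.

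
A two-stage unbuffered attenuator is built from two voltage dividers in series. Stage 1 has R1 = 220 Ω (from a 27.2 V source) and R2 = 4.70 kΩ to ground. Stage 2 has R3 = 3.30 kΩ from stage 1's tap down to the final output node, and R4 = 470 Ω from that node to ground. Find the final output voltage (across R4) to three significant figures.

V_out ≈ 3.07 V

Stage 2 presents R3+R4 = 3770 Ω as a load on stage 1's tap.
Stage 1's lower leg becomes R2‖(R3+R4) = 2092 Ω, so V_mid = 27.2 × 2092/2312 = 24.61 V.
Stage 2 is itself unloaded: V_out = V_mid × R4/(R3+R4) = 24.61 × 470/3770 = 3.07 V.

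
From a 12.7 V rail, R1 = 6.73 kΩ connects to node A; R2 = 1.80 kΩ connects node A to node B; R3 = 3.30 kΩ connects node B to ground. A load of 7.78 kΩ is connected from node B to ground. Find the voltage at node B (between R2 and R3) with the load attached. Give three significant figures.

V ≈ 2.71 V

At node B, R3 is in parallel with the load: R3‖R_L = 2.317 kΩ.
Below node A the resistance is R2 + (R3‖R_L) = 4.117 kΩ, so V_A = 12.7 × 4.117/10.85 = 4.820 V.
Then V_B = V_A × (R3‖R_L)/(R2 + R3‖R_L) = 4.820 × 2.317/4.117 = 2.71 V.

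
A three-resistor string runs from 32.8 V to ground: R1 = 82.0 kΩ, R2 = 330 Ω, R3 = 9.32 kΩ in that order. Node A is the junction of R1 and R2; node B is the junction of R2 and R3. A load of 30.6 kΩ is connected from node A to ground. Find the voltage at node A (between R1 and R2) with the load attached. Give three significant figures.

V ≈ 2.69 V

Below node A the series string R2+R3 = 9650 Ω sits in parallel with the 30600 Ω load: 7336 Ω.
V_A = 32.8 × 7336/(82000 + 7336) = 2.69 V.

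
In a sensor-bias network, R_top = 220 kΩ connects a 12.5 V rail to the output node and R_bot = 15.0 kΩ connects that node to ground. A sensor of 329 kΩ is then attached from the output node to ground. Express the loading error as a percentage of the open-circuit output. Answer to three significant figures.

The divider's output (Thévenin) resistance is R_top‖R_bot = 14.04 kΩ.
Fractional drop under load = R_th/(R_th + R_L) = 14.04 / (14.04 + 329) = 0.04094.
So the output falls by 4.09 %.

4.09 %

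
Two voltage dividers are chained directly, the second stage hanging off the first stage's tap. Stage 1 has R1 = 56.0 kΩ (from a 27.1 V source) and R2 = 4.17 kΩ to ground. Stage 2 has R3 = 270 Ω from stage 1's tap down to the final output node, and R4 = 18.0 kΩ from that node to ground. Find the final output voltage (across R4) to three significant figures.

Stage 2 presents R3+R4 = 18270 Ω as a load on stage 1's tap.
Stage 1's lower leg becomes R2‖(R3+R4) = 3395 Ω, so V_mid = 27.1 × 3395/59400 = 1.549 V.
Stage 2 is itself unloaded: V_out = V_mid × R4/(R3+R4) = 1.549 × 18000/18270 = 1.53 V.

V_out ≈ 1.53 V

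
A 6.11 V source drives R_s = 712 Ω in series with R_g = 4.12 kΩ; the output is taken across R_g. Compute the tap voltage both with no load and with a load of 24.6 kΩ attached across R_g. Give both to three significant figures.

Unloaded: 5.21 V; loaded: 5.08 V

Open-circuit: V = 6.11 × 4120/(712 + 4120) = 5.21 V.
With the load, R_g becomes R_g‖R_L = 3529 Ω, so V = 6.11 × 3529/4241 = 5.08 V.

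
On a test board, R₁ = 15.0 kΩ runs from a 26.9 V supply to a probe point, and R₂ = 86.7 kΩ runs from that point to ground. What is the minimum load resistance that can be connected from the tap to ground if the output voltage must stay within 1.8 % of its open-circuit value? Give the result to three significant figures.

R_L(min) ≈ 698 kΩ

Output resistance R_th = R₁‖R₂ = (15.0 × 86.7)/101.7 = 12.79 kΩ.
The fractional drop is R_th/(R_th + R_L); requiring this ≤ 0.0180 gives R_L ≥ R_th(1/0.0180 − 1) = 12.79 × 54.56 = 698 kΩ.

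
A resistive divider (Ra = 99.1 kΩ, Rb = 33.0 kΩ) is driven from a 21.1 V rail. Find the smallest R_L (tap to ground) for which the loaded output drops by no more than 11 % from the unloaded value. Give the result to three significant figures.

R_L(min) ≈ 200 kΩ

Output resistance R_th = Ra‖Rb = (99.1 × 33.0)/132.1 = 24.76 kΩ.
The fractional drop is R_th/(R_th + R_L); requiring this ≤ 0.110 gives R_L ≥ R_th(1/0.110 − 1) = 24.76 × 8.091 = 200 kΩ.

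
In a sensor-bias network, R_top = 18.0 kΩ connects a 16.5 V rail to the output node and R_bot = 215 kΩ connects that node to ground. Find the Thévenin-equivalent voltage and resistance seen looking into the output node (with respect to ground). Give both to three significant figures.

V_th = 15.2 V, R_th = 16.6 kΩ

V_th is the open-circuit tap voltage: 16.5 × 215/(18.0 + 215) = 15.2 V.
With the supply zeroed, R_top and R_bot appear in parallel from the tap: R_th = R_top‖R_bot = (18.0 × 215)/233.0 = 16.6 kΩ.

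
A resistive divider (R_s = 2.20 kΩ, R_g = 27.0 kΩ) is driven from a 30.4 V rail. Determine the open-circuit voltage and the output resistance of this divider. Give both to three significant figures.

V_th = 28.1 V, R_th = 2.03 kΩ

V_th is the open-circuit tap voltage: 30.4 × 27.0/(2.20 + 27.0) = 28.1 V.
With the supply zeroed, R_s and R_g appear in parallel from the tap: R_th = R_s‖R_g = (2.20 × 27.0)/29.20 = 2.03 kΩ.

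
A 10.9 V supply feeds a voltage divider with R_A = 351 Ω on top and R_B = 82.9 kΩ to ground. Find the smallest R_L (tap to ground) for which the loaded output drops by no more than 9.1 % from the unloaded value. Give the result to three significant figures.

Output resistance R_th = R_A‖R_B = (351 × 82900)/83250 = 349.5 Ω.
The fractional drop is R_th/(R_th + R_L); requiring this ≤ 0.0910 gives R_L ≥ R_th(1/0.0910 − 1) = 349.5 × 9.989 = 3.49 kΩ.

R_L(min) ≈ 3.49 kΩ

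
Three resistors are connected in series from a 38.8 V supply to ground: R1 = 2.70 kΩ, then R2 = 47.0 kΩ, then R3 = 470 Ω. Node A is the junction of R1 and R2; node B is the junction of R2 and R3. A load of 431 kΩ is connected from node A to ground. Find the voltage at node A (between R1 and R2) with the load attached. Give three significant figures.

Below node A the series string R2+R3 = 47470 Ω sits in parallel with the 431000 Ω load: 42760 Ω.
V_A = 38.8 × 42760/(2700 + 42760) = 36.5 V.

V ≈ 36.5 V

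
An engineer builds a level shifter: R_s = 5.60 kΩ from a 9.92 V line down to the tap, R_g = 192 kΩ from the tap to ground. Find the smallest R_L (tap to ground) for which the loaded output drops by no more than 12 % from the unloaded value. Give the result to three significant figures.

R_L(min) ≈ 39.9 kΩ

Output resistance R_th = R_s‖R_g = (5.60 × 192)/197.6 = 5.441 kΩ.
The fractional drop is R_th/(R_th + R_L); requiring this ≤ 0.120 gives R_L ≥ R_th(1/0.120 − 1) = 5.441 × 7.333 = 39.9 kΩ.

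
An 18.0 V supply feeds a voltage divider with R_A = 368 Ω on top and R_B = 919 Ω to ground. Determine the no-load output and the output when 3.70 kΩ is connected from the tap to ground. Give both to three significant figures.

Open-circuit: V = 18.0 × 919/(368 + 919) = 12.9 V.
With the load, R_B becomes R_B‖R_L = 736.2 Ω, so V = 18.0 × 736.2/1104 = 12.0 V.

Unloaded: 12.9 V; loaded: 12.0 V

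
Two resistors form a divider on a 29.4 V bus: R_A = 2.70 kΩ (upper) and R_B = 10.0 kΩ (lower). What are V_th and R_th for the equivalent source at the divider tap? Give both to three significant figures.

V_th = 23.1 V, R_th = 2.13 kΩ

V_th is the open-circuit tap voltage: 29.4 × 10.0/(2.70 + 10.0) = 23.1 V.
With the supply zeroed, R_A and R_B appear in parallel from the tap: R_th = R_A‖R_B = (2.70 × 10.0)/12.70 = 2.13 kΩ.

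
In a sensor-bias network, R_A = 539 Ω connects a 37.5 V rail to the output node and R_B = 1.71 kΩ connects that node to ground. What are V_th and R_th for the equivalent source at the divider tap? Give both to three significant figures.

V_th = 28.5 V, R_th = 410 Ω

V_th is the open-circuit tap voltage: 37.5 × 1710/(539 + 1710) = 28.5 V.
With the supply zeroed, R_A and R_B appear in parallel from the tap: R_th = R_A‖R_B = (539 × 1710)/2249 = 410 Ω.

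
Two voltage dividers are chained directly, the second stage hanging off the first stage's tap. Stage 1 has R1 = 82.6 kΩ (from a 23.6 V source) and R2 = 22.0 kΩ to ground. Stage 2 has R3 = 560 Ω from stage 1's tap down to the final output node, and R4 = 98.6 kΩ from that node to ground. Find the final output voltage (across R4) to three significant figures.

V_out ≈ 4.20 V

Stage 2 presents R3+R4 = 99160 Ω as a load on stage 1's tap.
Stage 1's lower leg becomes R2‖(R3+R4) = 18010 Ω, so V_mid = 23.6 × 18010/100600 = 4.224 V.
Stage 2 is itself unloaded: V_out = V_mid × R4/(R3+R4) = 4.224 × 98600/99160 = 4.20 V.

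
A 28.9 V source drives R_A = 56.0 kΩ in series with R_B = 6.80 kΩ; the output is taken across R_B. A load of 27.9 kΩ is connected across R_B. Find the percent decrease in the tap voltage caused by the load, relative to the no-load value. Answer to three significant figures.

17.9 %

Unloaded V = 28.9 × 6.80/62.80 = 3.129 V.
Loaded: R_B‖R_L = 5.467 kΩ, giving V = 28.9 × 5.467/61.47 = 2.571 V.
Drop = (3.129 − 2.571) / 3.129 = 17.9 %.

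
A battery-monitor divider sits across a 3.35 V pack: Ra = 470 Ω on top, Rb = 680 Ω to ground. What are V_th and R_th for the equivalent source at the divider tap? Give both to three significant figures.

V_th is the open-circuit tap voltage: 3.35 × 680/(470 + 680) = 1.98 V.
With the supply zeroed, Ra and Rb appear in parallel from the tap: R_th = Ra‖Rb = (470 × 680)/1150 = 278 Ω.

V_th = 1.98 V, R_th = 278 Ω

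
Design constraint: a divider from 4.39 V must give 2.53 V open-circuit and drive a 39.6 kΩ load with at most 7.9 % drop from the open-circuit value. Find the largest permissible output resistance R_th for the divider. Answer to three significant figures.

R_th ≤ 3.40 kΩ

Loading drop = R_th/(R_th + R_L) ≤ 0.0790, so R_th ≤ R_L · ε/(1−ε) = 39.6 kΩ × 0.0790/0.9210 = 3.40 kΩ.
(Any R1, R2 with R2/(R1+R2) = 0.576 and R1‖R2 ≤ 3.40 kΩ will meet the spec.)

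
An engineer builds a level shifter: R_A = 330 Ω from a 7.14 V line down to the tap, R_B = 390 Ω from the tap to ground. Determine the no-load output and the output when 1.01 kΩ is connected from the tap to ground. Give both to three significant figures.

Open-circuit: V = 7.14 × 390/(330 + 390) = 3.87 V.
With the load, R_B becomes R_B‖R_L = 281.4 Ω, so V = 7.14 × 281.4/611.4 = 3.29 V.

Unloaded: 3.87 V; loaded: 3.29 V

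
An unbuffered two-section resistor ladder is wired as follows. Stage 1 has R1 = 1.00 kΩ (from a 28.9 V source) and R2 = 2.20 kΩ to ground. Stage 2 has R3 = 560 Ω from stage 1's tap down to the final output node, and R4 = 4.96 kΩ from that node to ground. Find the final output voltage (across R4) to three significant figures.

V_out ≈ 15.9 V

Stage 2 presents R3+R4 = 5520 Ω as a load on stage 1's tap.
Stage 1's lower leg becomes R2‖(R3+R4) = 1573 Ω, so V_mid = 28.9 × 1573/2573 = 17.67 V.
Stage 2 is itself unloaded: V_out = V_mid × R4/(R3+R4) = 17.67 × 4960/5520 = 15.9 V.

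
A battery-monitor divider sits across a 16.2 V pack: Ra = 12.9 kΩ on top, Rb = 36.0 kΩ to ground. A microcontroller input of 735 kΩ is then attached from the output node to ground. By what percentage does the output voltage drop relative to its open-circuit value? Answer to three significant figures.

The divider's output (Thévenin) resistance is Ra‖Rb = 9.497 kΩ.
Fractional drop under load = R_th/(R_th + R_L) = 9.497 / (9.497 + 735) = 0.01276.
So the output falls by 1.28 %.

1.28 %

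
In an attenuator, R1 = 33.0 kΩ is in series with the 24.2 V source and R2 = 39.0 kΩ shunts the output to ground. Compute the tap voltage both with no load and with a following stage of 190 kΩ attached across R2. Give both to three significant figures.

Unloaded: 13.1 V; loaded: 12.0 V

Open-circuit: V = 24.2 × 39.0/(33.0 + 39.0) = 13.1 V.
With the load, R2 becomes R2‖R_L = 32.36 kΩ, so V = 24.2 × 32.36/65.36 = 12.0 V.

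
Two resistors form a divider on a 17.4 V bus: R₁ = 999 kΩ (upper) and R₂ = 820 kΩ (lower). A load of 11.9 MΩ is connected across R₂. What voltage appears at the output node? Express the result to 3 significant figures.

The load sits in parallel with R₂: R₂‖R_L = (820 × 11900) / (820 + 11900) = 767.1 kΩ.
V_out = 17.4 × 767.1 / (999 + 767.1) = 17.4 × 767.1/1766 = 7.56 V.
(Unloaded it would have been 7.84 V.)

V_out ≈ 7.56 V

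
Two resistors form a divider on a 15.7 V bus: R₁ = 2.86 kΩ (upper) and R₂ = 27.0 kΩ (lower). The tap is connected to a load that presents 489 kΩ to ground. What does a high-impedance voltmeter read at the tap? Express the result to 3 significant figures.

V_out ≈ 14.1 V

The load sits in parallel with R₂: R₂‖R_L = (27.0 × 489) / (27.0 + 489) = 25.59 kΩ.
V_out = 15.7 × 25.59 / (2.86 + 25.59) = 15.7 × 25.59/28.45 = 14.1 V.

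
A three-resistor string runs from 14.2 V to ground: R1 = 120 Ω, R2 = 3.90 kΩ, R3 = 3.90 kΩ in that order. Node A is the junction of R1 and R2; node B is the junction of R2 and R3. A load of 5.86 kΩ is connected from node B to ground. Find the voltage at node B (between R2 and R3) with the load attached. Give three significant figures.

V ≈ 5.23 V

At node B, R3 is in parallel with the load: R3‖R_L = 2342 Ω.
Below node A the resistance is R2 + (R3‖R_L) = 6242 Ω, so V_A = 14.2 × 6242/6362 = 13.93 V.
Then V_B = V_A × (R3‖R_L)/(R2 + R3‖R_L) = 13.93 × 2342/6242 = 5.23 V.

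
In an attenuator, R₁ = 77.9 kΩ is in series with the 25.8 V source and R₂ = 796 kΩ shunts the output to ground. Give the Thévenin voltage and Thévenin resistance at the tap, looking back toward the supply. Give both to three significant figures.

V_th is the open-circuit tap voltage: 25.8 × 796/(77.9 + 796) = 23.5 V.
With the supply zeroed, R₁ and R₂ appear in parallel from the tap: R_th = R₁‖R₂ = (77.9 × 796)/873.9 = 71.0 kΩ.

V_th = 23.5 V, R_th = 71.0 kΩ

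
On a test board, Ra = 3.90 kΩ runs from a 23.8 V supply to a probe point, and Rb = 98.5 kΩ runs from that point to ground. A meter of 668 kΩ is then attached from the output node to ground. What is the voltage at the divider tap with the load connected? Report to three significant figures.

V_out ≈ 22.8 V

The load sits in parallel with Rb: Rb‖R_L = (98.5 × 668) / (98.5 + 668) = 85.84 kΩ.
V_out = 23.8 × 85.84 / (3.90 + 85.84) = 23.8 × 85.84/89.74 = 22.8 V.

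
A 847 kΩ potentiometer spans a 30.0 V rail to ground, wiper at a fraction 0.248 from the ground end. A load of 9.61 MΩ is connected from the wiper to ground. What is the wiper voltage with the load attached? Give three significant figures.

V ≈ 7.32 V

The wiper splits the pot into (1−α)R = 636.9 kΩ above and αR = 210.1 kΩ below.
Lower section ‖ load = 205.6 kΩ.
V_wiper = 30.0 × 205.6/(636.9 + 205.6) = 7.32 V.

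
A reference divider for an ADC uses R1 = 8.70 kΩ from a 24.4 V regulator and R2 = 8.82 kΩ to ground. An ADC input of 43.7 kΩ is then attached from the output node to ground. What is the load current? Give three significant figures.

I_L ≈ 0.255 mA

R2‖R_L = 7.339 kΩ; V_out = 24.4 × 7.339/16.04 = 11.16 V.
I_L = V_out / R_L = 11.16 / 43.7 kΩ = 0.255 mA.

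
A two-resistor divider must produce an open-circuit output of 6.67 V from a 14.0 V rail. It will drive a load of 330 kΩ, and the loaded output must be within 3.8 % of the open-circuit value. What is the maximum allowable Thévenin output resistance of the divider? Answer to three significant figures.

R_th ≤ 13.0 kΩ

Loading drop = R_th/(R_th + R_L) ≤ 0.0380, so R_th ≤ R_L · ε/(1−ε) = 330 kΩ × 0.0380/0.9620 = 13.0 kΩ.
(Any R1, R2 with R2/(R1+R2) = 0.476 and R1‖R2 ≤ 13.0 kΩ will meet the spec.)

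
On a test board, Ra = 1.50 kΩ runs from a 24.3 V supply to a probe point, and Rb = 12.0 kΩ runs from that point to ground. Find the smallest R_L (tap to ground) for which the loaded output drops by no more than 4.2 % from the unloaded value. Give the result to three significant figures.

Output resistance R_th = Ra‖Rb = (1.50 × 12.0)/13.50 = 1.333 kΩ.
The fractional drop is R_th/(R_th + R_L); requiring this ≤ 0.0420 gives R_L ≥ R_th(1/0.0420 − 1) = 1.333 × 22.81 = 30.4 kΩ.

R_L(min) ≈ 30.4 kΩ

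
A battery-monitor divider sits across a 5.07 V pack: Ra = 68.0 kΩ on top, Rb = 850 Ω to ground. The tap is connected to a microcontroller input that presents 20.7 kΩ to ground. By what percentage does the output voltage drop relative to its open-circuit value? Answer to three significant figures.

The divider's output (Thévenin) resistance is Ra‖Rb = 839.5 Ω.
Fractional drop under load = R_th/(R_th + R_L) = 839.5 / (839.5 + 20700) = 0.03898.
So the output falls by 3.90 %.

3.90 %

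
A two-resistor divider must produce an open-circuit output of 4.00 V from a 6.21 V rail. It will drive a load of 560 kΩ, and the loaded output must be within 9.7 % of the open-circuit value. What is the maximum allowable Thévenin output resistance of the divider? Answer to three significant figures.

R_th ≤ 60.2 kΩ

Loading drop = R_th/(R_th + R_L) ≤ 0.0970, so R_th ≤ R_L · ε/(1−ε) = 560 kΩ × 0.0970/0.9030 = 60.2 kΩ.
(Any R1, R2 with R2/(R1+R2) = 0.644 and R1‖R2 ≤ 60.2 kΩ will meet the spec.)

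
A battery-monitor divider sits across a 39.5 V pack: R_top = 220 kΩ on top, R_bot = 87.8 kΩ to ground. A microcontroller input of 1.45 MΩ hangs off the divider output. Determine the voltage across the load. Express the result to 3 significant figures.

The load sits in parallel with R_bot: R_bot‖R_L = (87.8 × 1450) / (87.8 + 1450) = 82.79 kΩ.
V_out = 39.5 × 82.79 / (220 + 82.79) = 39.5 × 82.79/302.8 = 10.8 V.

V_out ≈ 10.8 V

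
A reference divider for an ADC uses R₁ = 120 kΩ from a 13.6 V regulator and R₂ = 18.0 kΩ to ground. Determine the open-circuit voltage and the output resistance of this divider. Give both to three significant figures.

V_th is the open-circuit tap voltage: 13.6 × 18.0/(120 + 18.0) = 1.77 V.
With the supply zeroed, R₁ and R₂ appear in parallel from the tap: R_th = R₁‖R₂ = (120 × 18.0)/138.0 = 15.7 kΩ.

V_th = 1.77 V, R_th = 15.7 kΩ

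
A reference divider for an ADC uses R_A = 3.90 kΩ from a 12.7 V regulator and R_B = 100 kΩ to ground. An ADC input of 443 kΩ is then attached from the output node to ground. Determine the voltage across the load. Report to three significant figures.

V_out ≈ 12.1 V

The load sits in parallel with R_B: R_B‖R_L = (100 × 443) / (100 + 443) = 81.58 kΩ.
V_out = 12.7 × 81.58 / (3.90 + 81.58) = 12.7 × 81.58/85.48 = 12.1 V.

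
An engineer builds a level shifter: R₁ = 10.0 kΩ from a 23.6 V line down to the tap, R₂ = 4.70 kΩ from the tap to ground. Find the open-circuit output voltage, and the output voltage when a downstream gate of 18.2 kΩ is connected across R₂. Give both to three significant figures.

Open-circuit: V = 23.6 × 4.70/(10.0 + 4.70) = 7.55 V.
With the load, R₂ becomes R₂‖R_L = 3.735 kΩ, so V = 23.6 × 3.735/13.74 = 6.42 V.

Unloaded: 7.55 V; loaded: 6.42 V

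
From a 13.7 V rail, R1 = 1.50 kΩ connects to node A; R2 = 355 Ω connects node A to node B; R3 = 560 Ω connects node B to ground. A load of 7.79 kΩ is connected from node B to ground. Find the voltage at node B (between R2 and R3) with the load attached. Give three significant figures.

V ≈ 3.01 V

At node B, R3 is in parallel with the load: R3‖R_L = 522.4 Ω.
Below node A the resistance is R2 + (R3‖R_L) = 877.4 Ω, so V_A = 13.7 × 877.4/2377 = 5.056 V.
Then V_B = V_A × (R3‖R_L)/(R2 + R3‖R_L) = 5.056 × 522.4/877.4 = 3.01 V.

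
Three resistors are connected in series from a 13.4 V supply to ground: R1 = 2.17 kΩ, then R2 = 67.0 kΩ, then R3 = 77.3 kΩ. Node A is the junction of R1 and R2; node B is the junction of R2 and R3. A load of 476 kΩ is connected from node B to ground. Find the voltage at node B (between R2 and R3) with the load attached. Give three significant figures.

V ≈ 6.57 V

At node B, R3 is in parallel with the load: R3‖R_L = 66.50 kΩ.
Below node A the resistance is R2 + (R3‖R_L) = 133.5 kΩ, so V_A = 13.4 × 133.5/135.7 = 13.19 V.
Then V_B = V_A × (R3‖R_L)/(R2 + R3‖R_L) = 13.19 × 66.50/133.5 = 6.57 V.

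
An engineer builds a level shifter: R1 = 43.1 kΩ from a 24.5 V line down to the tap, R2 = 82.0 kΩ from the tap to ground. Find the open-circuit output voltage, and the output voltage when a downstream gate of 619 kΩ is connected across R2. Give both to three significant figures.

Unloaded: 16.1 V; loaded: 15.4 V

Open-circuit: V = 24.5 × 82.0/(43.1 + 82.0) = 16.1 V.
With the load, R2 becomes R2‖R_L = 72.41 kΩ, so V = 24.5 × 72.41/115.5 = 15.4 V.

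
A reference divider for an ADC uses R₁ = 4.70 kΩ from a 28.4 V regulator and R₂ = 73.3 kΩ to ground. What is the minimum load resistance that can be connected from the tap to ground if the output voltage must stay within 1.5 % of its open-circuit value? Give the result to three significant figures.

Output resistance R_th = R₁‖R₂ = (4.70 × 73.3)/78.00 = 4.417 kΩ.
The fractional drop is R_th/(R_th + R_L); requiring this ≤ 0.0150 gives R_L ≥ R_th(1/0.0150 − 1) = 4.417 × 65.67 = 290 kΩ.

R_L(min) ≈ 290 kΩ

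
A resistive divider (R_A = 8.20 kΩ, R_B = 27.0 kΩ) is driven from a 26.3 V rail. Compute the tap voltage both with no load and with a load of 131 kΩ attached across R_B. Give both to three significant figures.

Unloaded: 20.2 V; loaded: 19.2 V

Open-circuit: V = 26.3 × 27.0/(8.20 + 27.0) = 20.2 V.
With the load, R_B becomes R_B‖R_L = 22.39 kΩ, so V = 26.3 × 22.39/30.59 = 19.2 V.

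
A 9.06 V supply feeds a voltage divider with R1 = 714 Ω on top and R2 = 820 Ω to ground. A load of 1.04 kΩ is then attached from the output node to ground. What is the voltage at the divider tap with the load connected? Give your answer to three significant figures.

The load sits in parallel with R2: R2‖R_L = (820 × 1040) / (820 + 1040) = 458.5 Ω.
V_out = 9.06 × 458.5 / (714 + 458.5) = 9.06 × 458.5/1172 = 3.54 V.

V_out ≈ 3.54 V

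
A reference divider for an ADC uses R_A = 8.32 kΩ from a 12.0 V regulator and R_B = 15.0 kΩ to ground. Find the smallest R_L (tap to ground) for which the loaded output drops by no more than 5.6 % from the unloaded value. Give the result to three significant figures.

Output resistance R_th = R_A‖R_B = (8.32 × 15.0)/23.32 = 5.352 kΩ.
The fractional drop is R_th/(R_th + R_L); requiring this ≤ 0.0560 gives R_L ≥ R_th(1/0.0560 − 1) = 5.352 × 16.86 = 90.2 kΩ.

R_L(min) ≈ 90.2 kΩ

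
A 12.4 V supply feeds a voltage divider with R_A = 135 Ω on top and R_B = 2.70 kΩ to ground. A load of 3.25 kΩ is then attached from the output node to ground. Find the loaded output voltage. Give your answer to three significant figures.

V_out ≈ 11.4 V

The load sits in parallel with R_B: R_B‖R_L = (2700 × 3250) / (2700 + 3250) = 1475 Ω.
V_out = 12.4 × 1475 / (135 + 1475) = 12.4 × 1475/1610 = 11.4 V.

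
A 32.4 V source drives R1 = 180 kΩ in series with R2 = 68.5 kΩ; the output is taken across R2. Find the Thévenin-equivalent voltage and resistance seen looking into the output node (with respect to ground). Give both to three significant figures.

V_th = 8.93 V, R_th = 49.6 kΩ

V_th is the open-circuit tap voltage: 32.4 × 68.5/(180 + 68.5) = 8.93 V.
With the supply zeroed, R1 and R2 appear in parallel from the tap: R_th = R1‖R2 = (180 × 68.5)/248.5 = 49.6 kΩ.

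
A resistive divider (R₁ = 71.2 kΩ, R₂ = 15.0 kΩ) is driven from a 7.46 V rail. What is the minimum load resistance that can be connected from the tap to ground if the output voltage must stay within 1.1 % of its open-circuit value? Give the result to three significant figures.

Output resistance R_th = R₁‖R₂ = (71.2 × 15.0)/86.20 = 12.39 kΩ.
The fractional drop is R_th/(R_th + R_L); requiring this ≤ 0.0110 gives R_L ≥ R_th(1/0.0110 − 1) = 12.39 × 89.91 = 1.11 MΩ.

R_L(min) ≈ 1.11 MΩ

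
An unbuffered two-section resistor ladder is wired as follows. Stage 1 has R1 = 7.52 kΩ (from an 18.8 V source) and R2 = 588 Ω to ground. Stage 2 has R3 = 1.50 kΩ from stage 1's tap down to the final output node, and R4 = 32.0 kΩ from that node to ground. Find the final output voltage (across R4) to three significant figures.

V_out ≈ 1.28 V

Stage 2 presents R3+R4 = 33500 Ω as a load on stage 1's tap.
Stage 1's lower leg becomes R2‖(R3+R4) = 577.9 Ω, so V_mid = 18.8 × 577.9/8098 = 1.342 V.
Stage 2 is itself unloaded: V_out = V_mid × R4/(R3+R4) = 1.342 × 32000/33500 = 1.28 V.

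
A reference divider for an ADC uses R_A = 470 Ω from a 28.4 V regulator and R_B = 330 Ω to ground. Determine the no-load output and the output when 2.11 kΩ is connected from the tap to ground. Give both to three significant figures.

Open-circuit: V = 28.4 × 330/(470 + 330) = 11.7 V.
With the load, R_B becomes R_B‖R_L = 285.4 Ω, so V = 28.4 × 285.4/755.4 = 10.7 V.

Unloaded: 11.7 V; loaded: 10.7 V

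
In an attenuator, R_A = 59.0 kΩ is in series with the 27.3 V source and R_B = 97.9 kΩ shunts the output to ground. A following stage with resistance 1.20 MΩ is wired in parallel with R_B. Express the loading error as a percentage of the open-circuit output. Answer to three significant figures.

2.98 %

The divider's output (Thévenin) resistance is R_A‖R_B = 36.81 kΩ.
Fractional drop under load = R_th/(R_th + R_L) = 36.81 / (36.81 + 1200) = 0.02977.
So the output falls by 2.98 %.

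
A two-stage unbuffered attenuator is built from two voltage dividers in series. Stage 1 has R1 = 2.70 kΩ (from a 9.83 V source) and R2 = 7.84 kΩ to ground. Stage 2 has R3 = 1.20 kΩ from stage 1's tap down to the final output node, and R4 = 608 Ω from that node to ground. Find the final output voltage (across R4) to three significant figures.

Stage 2 presents R3+R4 = 1808 Ω as a load on stage 1's tap.
Stage 1's lower leg becomes R2‖(R3+R4) = 1469 Ω, so V_mid = 9.83 × 1469/4169 = 3.464 V.
Stage 2 is itself unloaded: V_out = V_mid × R4/(R3+R4) = 3.464 × 608/1808 = 1.16 V.

V_out ≈ 1.16 V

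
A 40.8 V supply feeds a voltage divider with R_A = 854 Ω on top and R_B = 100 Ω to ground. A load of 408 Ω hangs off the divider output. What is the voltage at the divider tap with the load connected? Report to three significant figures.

V_out ≈ 3.51 V

The load sits in parallel with R_B: R_B‖R_L = (100 × 408) / (100 + 408) = 80.31 Ω.
V_out = 40.8 × 80.31 / (854 + 80.31) = 40.8 × 80.31/934.3 = 3.51 V.
(Unloaded it would have been 4.28 V.)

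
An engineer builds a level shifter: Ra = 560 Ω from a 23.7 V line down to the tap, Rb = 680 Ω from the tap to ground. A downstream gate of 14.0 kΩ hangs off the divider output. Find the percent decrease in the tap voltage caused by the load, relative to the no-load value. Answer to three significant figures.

The divider's output (Thévenin) resistance is Ra‖Rb = 307.1 Ω.
Fractional drop under load = R_th/(R_th + R_L) = 307.1 / (307.1 + 14000) = 0.02146.
So the output falls by 2.15 %.

2.15 %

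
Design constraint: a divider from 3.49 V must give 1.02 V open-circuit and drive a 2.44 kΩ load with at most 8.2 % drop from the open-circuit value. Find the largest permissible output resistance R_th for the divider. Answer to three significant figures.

R_th ≤ 218 Ω

Loading drop = R_th/(R_th + R_L) ≤ 0.0820, so R_th ≤ R_L · ε/(1−ε) = 2.44 kΩ × 0.0820/0.9180 = 218 Ω.
(Any R1, R2 with R2/(R1+R2) = 0.292 and R1‖R2 ≤ 218 Ω will meet the spec.)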